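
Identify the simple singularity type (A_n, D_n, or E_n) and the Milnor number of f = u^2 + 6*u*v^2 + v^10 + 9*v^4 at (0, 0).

Type A9, Milnor number mu = 9.

The Hessian of f at 0 is [[2, 0], [0, 0]] with rank 1, so corank 1. A Groebner basis of the Jacobian ideal J(f) in C{u,v} is {u^5, u^4*v, u/3 + v^2}; counting standard monomials gives mu = 9. Corank 1: A-series; mu = 9 gives A_9.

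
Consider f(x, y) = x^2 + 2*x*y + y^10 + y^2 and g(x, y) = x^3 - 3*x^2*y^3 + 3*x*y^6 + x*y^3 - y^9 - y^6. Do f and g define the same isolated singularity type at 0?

The Hessian of f at 0 has rank 1. Corank 1: A-series; mu = 9 gives A_9. The Hessian of g at 0 has rank 0. Corank 2; j^3 = x^3 is a perfect cube, so E-series; the 4-jet and mu = 7 give E_7. f is A_9 but g is E_7, hence not right-equivalent.

No.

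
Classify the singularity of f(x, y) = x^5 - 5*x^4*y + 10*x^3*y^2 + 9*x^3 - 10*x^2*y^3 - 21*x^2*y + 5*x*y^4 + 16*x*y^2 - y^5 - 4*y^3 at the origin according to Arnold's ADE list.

D_6

The Hessian of f at 0 has rank 0. Corank 2; j^3 = (x - y)*(3*x - 2*y)^2 has shape L^2 M (L != M), so D-series; mu = 6 gives D_6.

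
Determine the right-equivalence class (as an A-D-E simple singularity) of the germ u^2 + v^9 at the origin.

The Hessian of f at 0 is [[2, 0], [0, 0]] with rank 1, so corank 1. A Groebner basis of the Jacobian ideal J(f) in C{u,v} is {v^8, u}; counting standard monomials gives mu = 8. Corank 1: A-series; mu = 8 gives A_8.

A8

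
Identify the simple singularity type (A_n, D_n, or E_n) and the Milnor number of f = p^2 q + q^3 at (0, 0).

Type D_{4}, Milnor number mu = 4.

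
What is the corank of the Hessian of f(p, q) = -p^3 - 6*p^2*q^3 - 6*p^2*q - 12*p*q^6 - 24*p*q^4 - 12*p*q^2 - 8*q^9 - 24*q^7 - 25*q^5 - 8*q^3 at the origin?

2

Hessian at 0 has rank 0.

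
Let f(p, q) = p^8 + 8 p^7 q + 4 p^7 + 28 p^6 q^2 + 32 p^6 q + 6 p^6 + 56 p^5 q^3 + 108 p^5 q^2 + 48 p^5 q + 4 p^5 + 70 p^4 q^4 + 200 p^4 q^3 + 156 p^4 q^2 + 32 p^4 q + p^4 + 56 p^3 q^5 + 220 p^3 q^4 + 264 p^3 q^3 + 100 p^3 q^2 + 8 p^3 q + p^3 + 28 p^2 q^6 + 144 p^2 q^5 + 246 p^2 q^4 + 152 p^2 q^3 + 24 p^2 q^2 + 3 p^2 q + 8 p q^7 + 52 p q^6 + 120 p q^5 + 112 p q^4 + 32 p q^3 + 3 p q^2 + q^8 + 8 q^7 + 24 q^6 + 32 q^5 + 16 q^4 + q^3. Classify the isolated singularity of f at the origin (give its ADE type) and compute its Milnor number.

The Hessian of f at 0 has rank 0. Corank 2; j^3 = (p + q)^3 is a perfect cube, so E-series; the 4-jet and mu = 6 give E_6.

Type E_{6}, Milnor number mu = 6.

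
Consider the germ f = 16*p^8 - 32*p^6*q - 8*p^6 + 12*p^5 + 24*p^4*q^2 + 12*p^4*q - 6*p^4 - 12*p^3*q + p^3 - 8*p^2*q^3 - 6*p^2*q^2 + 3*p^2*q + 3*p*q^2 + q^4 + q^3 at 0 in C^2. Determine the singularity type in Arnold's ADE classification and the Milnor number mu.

The Hessian of f at 0 is [[0, 0], [0, 0]] with rank 0, so corank 2. A Groebner basis of the Jacobian ideal J(f) in C{p,q} is {p^3 - 3*p^2/4 - 3*p*q/2 - 3*q^2/4, p^2*q + p^2/2 + p*q + q^2/2, -p^2/4 + p*q^2 - p*q/2 - q^2/4, q^3}; counting standard monomials gives mu = 6. Corank 2; j^3 = (p + q)^3 is a perfect cube, so E-series; the 4-jet and mu = 6 give E_6.

Type E_6, Milnor number mu = 6.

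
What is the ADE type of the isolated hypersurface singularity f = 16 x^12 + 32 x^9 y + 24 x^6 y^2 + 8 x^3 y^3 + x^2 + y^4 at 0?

A3

The Hessian of f at 0 has rank 1. Corank 1: A-series; mu = 3 gives A_3.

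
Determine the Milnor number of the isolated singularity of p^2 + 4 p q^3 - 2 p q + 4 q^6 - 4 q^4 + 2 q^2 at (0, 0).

The Hessian of f at 0 is [[2, -2], [-2, 4]] with rank 2, so corank 0. A Groebner basis of the Jacobian ideal J(f) in C{p,q} is {p, q}; counting standard monomials gives mu = 1. Corank 0: nondegenerate Morse point, so A_1.

1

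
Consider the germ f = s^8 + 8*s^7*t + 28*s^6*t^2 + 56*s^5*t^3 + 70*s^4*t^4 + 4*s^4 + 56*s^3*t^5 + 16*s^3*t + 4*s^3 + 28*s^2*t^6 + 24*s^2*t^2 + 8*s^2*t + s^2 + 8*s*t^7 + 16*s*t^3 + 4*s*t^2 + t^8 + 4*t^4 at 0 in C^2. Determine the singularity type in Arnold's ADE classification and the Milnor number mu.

Type A_{7}, Milnor number mu = 7.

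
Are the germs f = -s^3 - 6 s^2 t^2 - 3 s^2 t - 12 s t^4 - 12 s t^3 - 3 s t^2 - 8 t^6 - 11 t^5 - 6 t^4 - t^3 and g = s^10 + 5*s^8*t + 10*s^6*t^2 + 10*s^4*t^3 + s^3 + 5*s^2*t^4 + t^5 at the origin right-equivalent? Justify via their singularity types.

The Hessian of f at 0 has rank 0. Corank 2; j^3 = -(s + t)^3 is a perfect cube, so E-series; the 5-jet and mu = 8 give E_8. The Hessian of g at 0 has rank 0. Corank 2; j^3 = s^3 is a perfect cube, so E-series; the 5-jet and mu = 8 give E_8. Both have type E_8, hence right-equivalent.

Yes.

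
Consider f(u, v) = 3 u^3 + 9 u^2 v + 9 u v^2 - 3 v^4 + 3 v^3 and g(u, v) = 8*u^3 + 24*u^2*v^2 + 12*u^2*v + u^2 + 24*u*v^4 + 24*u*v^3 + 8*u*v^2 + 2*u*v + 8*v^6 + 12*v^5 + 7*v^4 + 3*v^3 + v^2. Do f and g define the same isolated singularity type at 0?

No.

The Hessian of f at 0 has rank 0. Corank 2; j^3 = 3*(u + v)^3 is a perfect cube, so E-series; the 4-jet and mu = 6 give E_6. The Hessian of g at 0 has rank 1. Corank 1: A-series; mu = 2 gives A_2. f is E_6 but g is A_2, hence not right-equivalent.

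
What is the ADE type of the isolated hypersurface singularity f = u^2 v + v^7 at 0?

The Hessian of f at 0 has rank 0. Corank 2; j^3 = u^2*v has shape L^2 M (L != M), so D-series; mu = 8 gives D_8.

D_{8}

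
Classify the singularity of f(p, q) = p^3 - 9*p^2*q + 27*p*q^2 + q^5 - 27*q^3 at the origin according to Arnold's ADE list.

E_8

The Hessian of f at 0 is [[0, 0], [0, 0]] with rank 0, so corank 2. A Groebner basis of the Jacobian ideal J(f) in C{p,q} is {q^4, p^2 - 6*p*q + 9*q^2}; counting standard monomials gives mu = 8. Corank 2; j^3 = (p - 3*q)^3 is a perfect cube, so E-series; the 5-jet and mu = 8 give E_8.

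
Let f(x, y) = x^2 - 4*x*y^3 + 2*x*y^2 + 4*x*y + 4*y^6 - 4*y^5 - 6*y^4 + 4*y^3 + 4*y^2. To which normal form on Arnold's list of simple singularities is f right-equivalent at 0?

A3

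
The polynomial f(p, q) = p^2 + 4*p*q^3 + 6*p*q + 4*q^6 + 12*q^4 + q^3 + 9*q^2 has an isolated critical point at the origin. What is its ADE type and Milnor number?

The Hessian of f at 0 has rank 1. Corank 1: A-series; mu = 2 gives A_2.

Type A_2, Milnor number mu = 2.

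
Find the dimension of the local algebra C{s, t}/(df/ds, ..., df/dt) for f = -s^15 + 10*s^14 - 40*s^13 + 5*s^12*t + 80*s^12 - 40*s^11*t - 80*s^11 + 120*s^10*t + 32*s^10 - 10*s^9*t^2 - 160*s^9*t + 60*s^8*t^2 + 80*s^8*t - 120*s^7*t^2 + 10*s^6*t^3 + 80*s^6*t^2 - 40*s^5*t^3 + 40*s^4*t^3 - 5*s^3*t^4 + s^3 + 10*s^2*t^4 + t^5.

The Hessian of f at 0 is [[0, 0], [0, 0]] with rank 0, so corank 2. A Groebner basis of the Jacobian ideal J(f) in C{s,t} is {t^4, s^2}; counting standard monomials gives mu = 8. Corank 2; j^3 = s^3 is a perfect cube, so E-series; the 5-jet and mu = 8 give E_8.

8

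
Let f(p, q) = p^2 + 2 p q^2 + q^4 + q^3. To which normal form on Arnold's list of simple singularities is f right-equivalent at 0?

The Hessian of f at 0 is [[2, 0], [0, 0]] with rank 1, so corank 1. A Groebner basis of the Jacobian ideal J(f) in C{p,q} is {q^2, p}; counting standard monomials gives mu = 2. Corank 1: A-series; mu = 2 gives A_2.

A_{2}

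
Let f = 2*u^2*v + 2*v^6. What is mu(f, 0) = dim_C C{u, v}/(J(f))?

The Hessian of f at 0 is [[0, 0], [0, 0]] with rank 0, so corank 2. A Groebner basis of the Jacobian ideal J(f) in C{u,v} is {u^2/6 + v^5, u^3, u*v}; counting standard monomials gives mu = 7. Corank 2; j^3 = 2*u^2*v has shape L^2 M (L != M), so D-series; mu = 7 gives D_7.

7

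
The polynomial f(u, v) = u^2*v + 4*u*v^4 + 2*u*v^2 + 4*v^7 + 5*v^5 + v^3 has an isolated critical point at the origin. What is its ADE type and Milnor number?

Type D_{6}, Milnor number mu = 6.

The Hessian of f at 0 has rank 0. Corank 2; j^3 = v*(u + v)^2 has shape L^2 M (L != M), so D-series; mu = 6 gives D_6.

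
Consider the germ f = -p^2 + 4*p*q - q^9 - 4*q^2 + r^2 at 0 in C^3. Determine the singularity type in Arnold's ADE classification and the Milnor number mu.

Type A8, Milnor number mu = 8.

The Hessian of f at 0 has rank 2. Corank 1: A-series; mu = 8 gives A_8.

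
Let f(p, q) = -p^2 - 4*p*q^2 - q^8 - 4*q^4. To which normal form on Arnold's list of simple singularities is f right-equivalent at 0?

A_7

The Hessian of f at 0 is [[-2, 0], [0, 0]] with rank 1, so corank 1. A Groebner basis of the Jacobian ideal J(f) in C{p,q} is {p^4, p^3*q, p/2 + q^2}; counting standard monomials gives mu = 7. Corank 1: A-series; mu = 7 gives A_7.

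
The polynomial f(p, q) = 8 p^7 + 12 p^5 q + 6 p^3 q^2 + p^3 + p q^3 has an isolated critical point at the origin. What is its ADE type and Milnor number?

Type E_{7}, Milnor number mu = 7.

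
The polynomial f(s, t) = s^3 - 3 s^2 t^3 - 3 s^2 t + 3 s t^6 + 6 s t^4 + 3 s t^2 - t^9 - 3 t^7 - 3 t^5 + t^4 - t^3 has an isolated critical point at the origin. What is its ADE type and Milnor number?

Type E_6, Milnor number mu = 6.

The Hessian of f at 0 is [[0, 0], [0, 0]] with rank 0, so corank 2. A Groebner basis of the Jacobian ideal J(f) in C{s,t} is {t^3, s^2 - 2*s*t + t^2}; counting standard monomials gives mu = 6. Corank 2; j^3 = (s - t)^3 is a perfect cube, so E-series; the 4-jet and mu = 6 give E_6.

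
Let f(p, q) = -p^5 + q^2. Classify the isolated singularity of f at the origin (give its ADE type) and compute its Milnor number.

Type A4, Milnor number mu = 4.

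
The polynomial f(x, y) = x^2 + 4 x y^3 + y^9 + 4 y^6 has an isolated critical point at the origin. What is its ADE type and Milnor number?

Type A8, Milnor number mu = 8.

The Hessian of f at 0 has rank 1. Corank 1: A-series; mu = 8 gives A_8.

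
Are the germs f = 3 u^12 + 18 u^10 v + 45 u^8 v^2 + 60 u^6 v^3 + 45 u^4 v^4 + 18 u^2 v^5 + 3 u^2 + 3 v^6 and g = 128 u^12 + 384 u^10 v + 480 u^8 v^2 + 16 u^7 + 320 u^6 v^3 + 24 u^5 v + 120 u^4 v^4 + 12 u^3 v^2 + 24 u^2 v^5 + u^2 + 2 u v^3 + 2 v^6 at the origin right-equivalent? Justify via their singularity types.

Yes.

The Hessian of f at 0 has rank 1. Corank 1: A-series; mu = 5 gives A_5. The Hessian of g at 0 has rank 1. Corank 1: A-series; mu = 5 gives A_5. Both have type A_5, hence right-equivalent.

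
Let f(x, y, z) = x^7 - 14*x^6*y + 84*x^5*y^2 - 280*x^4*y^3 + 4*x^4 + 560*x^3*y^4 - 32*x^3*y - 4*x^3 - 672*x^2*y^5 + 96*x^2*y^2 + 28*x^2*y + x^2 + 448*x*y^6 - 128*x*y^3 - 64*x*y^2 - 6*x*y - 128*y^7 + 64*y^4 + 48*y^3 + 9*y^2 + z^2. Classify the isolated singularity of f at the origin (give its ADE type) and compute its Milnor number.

Type A_{6}, Milnor number mu = 6.

The Hessian of f at 0 has rank 2. Corank 1: A-series; mu = 6 gives A_6.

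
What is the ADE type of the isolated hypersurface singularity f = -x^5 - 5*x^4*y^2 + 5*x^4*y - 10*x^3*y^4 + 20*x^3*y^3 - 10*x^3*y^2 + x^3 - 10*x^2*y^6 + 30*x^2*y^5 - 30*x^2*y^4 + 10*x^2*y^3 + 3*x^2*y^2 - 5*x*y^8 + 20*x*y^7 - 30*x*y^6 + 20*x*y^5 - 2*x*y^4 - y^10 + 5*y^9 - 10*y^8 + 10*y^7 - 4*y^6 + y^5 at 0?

The Hessian of f at 0 has rank 0. Corank 2; j^3 = x^3 is a perfect cube, so E-series; the 5-jet and mu = 8 give E_8.

E_8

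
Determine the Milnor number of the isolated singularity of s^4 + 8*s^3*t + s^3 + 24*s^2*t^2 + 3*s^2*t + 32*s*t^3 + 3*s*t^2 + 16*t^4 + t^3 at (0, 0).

6

The Hessian of f at 0 has rank 0. Corank 2; j^3 = (s + t)^3 is a perfect cube, so E-series; the 4-jet and mu = 6 give E_6.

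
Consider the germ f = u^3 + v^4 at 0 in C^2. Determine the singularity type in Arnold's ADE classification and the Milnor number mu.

Type E_{6}, Milnor number mu = 6.

The Hessian of f at 0 is [[0, 0], [0, 0]] with rank 0, so corank 2. A Groebner basis of the Jacobian ideal J(f) in C{u,v} is {v^3, u^2}; counting standard monomials gives mu = 6. Corank 2; j^3 = u^3 is a perfect cube, so E-series; the 4-jet and mu = 6 give E_6.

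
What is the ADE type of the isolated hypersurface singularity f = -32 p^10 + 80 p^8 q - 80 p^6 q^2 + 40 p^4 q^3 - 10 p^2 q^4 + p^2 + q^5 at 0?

A_4

The Hessian of f at 0 has rank 1. Corank 1: A-series; mu = 4 gives A_4.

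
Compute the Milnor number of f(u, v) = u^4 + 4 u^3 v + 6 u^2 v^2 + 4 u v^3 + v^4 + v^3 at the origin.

6

The Hessian of f at 0 is [[0, 0], [0, 0]] with rank 0, so corank 2. A Groebner basis of the Jacobian ideal J(f) in C{u,v} is {u^3 + 3*u^2*v, v^2}; counting standard monomials gives mu = 6. Corank 2; j^3 = v^3 is a perfect cube, so E-series; the 4-jet and mu = 6 give E_6.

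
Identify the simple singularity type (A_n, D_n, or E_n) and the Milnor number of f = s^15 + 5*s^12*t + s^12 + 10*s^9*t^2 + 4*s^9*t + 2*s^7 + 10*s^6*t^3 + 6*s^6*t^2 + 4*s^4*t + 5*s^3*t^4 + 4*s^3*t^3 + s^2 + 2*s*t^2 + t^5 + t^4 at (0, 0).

The Hessian of f at 0 has rank 1. Corank 1: A-series; mu = 4 gives A_4.

Type A4, Milnor number mu = 4.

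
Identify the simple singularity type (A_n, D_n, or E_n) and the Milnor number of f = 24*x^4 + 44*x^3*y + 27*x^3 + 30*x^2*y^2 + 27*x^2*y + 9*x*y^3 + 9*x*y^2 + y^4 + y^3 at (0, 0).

Type E_{7}, Milnor number mu = 7.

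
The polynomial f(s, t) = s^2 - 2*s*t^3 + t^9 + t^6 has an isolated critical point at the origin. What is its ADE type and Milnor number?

Type A8, Milnor number mu = 8.

The Hessian of f at 0 has rank 1. Corank 1: A-series; mu = 8 gives A_8.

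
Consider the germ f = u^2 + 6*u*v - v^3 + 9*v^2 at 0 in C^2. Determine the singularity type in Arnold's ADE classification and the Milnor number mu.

The Hessian of f at 0 has rank 1. Corank 1: A-series; mu = 2 gives A_2.

Type A_2, Milnor number mu = 2.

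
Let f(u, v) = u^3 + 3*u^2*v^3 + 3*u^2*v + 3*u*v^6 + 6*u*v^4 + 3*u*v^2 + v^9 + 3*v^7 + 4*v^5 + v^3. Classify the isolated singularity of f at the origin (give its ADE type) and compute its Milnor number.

Type E8, Milnor number mu = 8.

The Hessian of f at 0 is [[0, 0], [0, 0]] with rank 0, so corank 2. A Groebner basis of the Jacobian ideal J(f) in C{u,v} is {u^2/2 + u*v^3 + u*v + v^2/2, v^4, u^3 - 3*u*v^2 - 2*v^3, u^2*v + 2*u*v^2 + v^3}; counting standard monomials gives mu = 8. Corank 2; j^3 = (u + v)^3 is a perfect cube, so E-series; the 5-jet and mu = 8 give E_8.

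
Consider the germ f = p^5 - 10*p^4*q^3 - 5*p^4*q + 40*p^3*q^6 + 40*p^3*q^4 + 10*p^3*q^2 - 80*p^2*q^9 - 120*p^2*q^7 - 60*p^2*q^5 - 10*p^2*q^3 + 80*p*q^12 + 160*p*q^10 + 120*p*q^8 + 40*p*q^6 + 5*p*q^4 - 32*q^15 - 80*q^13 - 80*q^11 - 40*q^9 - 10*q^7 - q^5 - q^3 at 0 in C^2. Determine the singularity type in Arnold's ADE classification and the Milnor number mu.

The Hessian of f at 0 is [[0, 0], [0, 0]] with rank 0, so corank 2. A Groebner basis of the Jacobian ideal J(f) in C{p,q} is {p^4 - 4*p^3*q, q^2}; counting standard monomials gives mu = 8. Corank 2; j^3 = -q^3 is a perfect cube, so E-series; the 5-jet and mu = 8 give E_8.

Type E8, Milnor number mu = 8.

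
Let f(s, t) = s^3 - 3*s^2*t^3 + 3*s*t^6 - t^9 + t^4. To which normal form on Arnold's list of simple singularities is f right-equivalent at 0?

E_{6}

The Hessian of f at 0 has rank 0. Corank 2; j^3 = s^3 is a perfect cube, so E-series; the 4-jet and mu = 6 give E_6.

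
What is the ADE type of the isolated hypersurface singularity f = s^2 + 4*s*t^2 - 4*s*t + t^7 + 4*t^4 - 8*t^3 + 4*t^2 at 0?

The Hessian of f at 0 is [[2, -4], [-4, 8]] with rank 1, so corank 1. A Groebner basis of the Jacobian ideal J(f) in C{s,t} is {s^3 - 6*s^2*t - 6*s^2 + 16*s*t + 4*s - 8*t, s/2 + t^2 - t}; counting standard monomials gives mu = 6. Corank 1: A-series; mu = 6 gives A_6.

A_{6}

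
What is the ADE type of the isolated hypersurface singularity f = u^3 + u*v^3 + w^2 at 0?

E_7

The Hessian of f at 0 is [[0, 0, 0], [0, 0, 0], [0, 0, 2]] with rank 1, so corank 2. A Groebner basis of the Jacobian ideal J(f) in C{u,v,w} is {u^3, u*v^2, 3*u^2 + v^3, w}; counting standard monomials gives mu = 7. Corank 2; j^3 = u^3 is a perfect cube, so E-series; the 4-jet and mu = 7 give E_7.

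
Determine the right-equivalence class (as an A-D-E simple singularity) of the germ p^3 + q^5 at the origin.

The Hessian of f at 0 has rank 0. Corank 2; j^3 = p^3 is a perfect cube, so E-series; the 5-jet and mu = 8 give E_8.

E_8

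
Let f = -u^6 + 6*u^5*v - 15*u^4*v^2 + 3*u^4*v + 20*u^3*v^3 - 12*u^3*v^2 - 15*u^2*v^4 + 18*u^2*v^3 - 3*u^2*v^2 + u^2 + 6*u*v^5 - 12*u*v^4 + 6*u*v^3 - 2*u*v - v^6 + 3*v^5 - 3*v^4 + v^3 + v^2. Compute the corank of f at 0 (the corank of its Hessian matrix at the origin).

The Hessian at 0 is [[2, -2], [-2, 2]] of rank 1; hence corank 1.

1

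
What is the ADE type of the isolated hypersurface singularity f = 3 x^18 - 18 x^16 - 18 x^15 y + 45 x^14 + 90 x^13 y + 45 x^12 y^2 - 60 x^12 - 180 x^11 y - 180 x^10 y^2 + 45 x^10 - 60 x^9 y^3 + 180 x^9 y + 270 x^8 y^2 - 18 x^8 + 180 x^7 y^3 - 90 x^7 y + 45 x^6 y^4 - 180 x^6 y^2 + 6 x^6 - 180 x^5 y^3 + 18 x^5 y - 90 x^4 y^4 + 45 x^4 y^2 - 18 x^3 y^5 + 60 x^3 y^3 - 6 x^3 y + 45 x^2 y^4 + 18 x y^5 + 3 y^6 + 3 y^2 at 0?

A5

The Hessian of f at 0 has rank 1. Corank 1: A-series; mu = 5 gives A_5.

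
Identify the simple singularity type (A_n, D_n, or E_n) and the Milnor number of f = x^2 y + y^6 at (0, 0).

Type D7, Milnor number mu = 7.

The Hessian of f at 0 is [[0, 0], [0, 0]] with rank 0, so corank 2. A Groebner basis of the Jacobian ideal J(f) in C{x,y} is {x^2/6 + y^5, x^3, x*y}; counting standard monomials gives mu = 7. Corank 2; j^3 = x^2*y has shape L^2 M (L != M), so D-series; mu = 7 gives D_7.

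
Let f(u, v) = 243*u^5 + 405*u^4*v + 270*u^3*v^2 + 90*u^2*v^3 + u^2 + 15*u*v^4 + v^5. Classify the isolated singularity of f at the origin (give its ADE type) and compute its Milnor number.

Type A_4, Milnor number mu = 4.

The Hessian of f at 0 has rank 1. Corank 1: A-series; mu = 4 gives A_4.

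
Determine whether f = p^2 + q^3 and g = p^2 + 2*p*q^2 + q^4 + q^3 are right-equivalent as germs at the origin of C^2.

Yes.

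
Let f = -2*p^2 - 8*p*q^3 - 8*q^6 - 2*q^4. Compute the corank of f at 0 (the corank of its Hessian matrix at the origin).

Hessian at 0 has rank 1.

1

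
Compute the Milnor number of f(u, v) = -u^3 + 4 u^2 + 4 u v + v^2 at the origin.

The Hessian of f at 0 has rank 1. Corank 1: A-series; mu = 2 gives A_2.

2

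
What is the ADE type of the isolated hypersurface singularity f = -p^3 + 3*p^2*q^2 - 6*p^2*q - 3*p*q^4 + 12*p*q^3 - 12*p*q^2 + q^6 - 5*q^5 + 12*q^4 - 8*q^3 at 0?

E8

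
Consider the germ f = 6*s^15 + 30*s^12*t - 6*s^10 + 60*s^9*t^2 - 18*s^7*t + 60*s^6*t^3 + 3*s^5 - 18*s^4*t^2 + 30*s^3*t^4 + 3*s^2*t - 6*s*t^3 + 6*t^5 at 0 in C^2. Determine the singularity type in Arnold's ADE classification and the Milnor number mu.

The Hessian of f at 0 is [[0, 0], [0, 0]] with rank 0, so corank 2. A Groebner basis of the Jacobian ideal J(f) in C{s,t} is {s^3, s^2*t, s^2/4 + s*t^2, -s*t + t^3}; counting standard monomials gives mu = 6. Corank 2; j^3 = 3*s^2*t has shape L^2 M (L != M), so D-series; mu = 6 gives D_6.

Type D_6, Milnor number mu = 6.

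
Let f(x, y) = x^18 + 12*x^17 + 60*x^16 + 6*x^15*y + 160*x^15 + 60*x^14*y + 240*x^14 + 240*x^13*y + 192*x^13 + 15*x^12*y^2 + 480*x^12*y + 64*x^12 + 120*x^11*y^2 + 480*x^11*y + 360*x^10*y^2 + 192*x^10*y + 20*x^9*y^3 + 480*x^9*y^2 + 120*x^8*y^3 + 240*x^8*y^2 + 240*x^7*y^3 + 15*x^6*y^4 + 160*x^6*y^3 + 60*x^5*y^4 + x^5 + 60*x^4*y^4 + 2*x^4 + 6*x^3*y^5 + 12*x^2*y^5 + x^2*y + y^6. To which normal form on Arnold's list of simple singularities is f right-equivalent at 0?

D7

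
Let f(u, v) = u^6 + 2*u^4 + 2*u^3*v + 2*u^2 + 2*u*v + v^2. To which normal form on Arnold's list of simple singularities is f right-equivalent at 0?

The Hessian of f at 0 has rank 2. Corank 0: nondegenerate Morse point, so A_1.

A_1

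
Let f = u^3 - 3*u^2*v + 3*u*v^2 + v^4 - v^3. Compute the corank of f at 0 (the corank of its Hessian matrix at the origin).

2

Hessian at 0 has rank 0.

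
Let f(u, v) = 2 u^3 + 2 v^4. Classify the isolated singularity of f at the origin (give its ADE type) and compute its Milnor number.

Type E6, Milnor number mu = 6.

The Hessian of f at 0 has rank 0. Corank 2; j^3 = 2*u^3 is a perfect cube, so E-series; the 4-jet and mu = 6 give E_6.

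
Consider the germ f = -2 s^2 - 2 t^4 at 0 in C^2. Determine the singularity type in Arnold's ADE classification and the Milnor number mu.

The Hessian of f at 0 has rank 1. Corank 1: A-series; mu = 3 gives A_3.

Type A_{3}, Milnor number mu = 3.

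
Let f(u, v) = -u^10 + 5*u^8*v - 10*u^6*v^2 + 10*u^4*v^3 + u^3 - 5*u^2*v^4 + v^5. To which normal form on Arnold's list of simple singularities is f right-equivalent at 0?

E8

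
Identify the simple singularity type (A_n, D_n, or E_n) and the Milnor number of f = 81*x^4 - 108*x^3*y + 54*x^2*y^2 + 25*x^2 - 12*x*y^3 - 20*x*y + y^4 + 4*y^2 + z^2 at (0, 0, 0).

Type A3, Milnor number mu = 3.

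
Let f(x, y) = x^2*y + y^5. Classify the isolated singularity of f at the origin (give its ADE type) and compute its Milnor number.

The Hessian of f at 0 has rank 0. Corank 2; j^3 = x^2*y has shape L^2 M (L != M), so D-series; mu = 6 gives D_6.

Type D6, Milnor number mu = 6.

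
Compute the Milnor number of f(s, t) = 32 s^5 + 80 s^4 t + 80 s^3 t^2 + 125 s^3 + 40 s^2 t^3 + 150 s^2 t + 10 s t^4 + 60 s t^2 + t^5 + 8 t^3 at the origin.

8

The Hessian of f at 0 has rank 0. Corank 2; j^3 = (5*s + 2*t)^3 is a perfect cube, so E-series; the 5-jet and mu = 8 give E_8.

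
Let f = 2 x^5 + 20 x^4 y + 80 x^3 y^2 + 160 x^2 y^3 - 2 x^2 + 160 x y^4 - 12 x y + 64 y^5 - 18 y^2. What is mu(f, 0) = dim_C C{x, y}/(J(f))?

The Hessian of f at 0 has rank 1. Corank 1: A-series; mu = 4 gives A_4.

4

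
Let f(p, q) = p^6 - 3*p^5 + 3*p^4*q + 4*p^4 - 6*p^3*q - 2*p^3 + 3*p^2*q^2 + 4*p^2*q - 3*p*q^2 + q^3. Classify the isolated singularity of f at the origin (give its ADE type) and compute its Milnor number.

The Hessian of f at 0 is [[0, 0], [0, 0]] with rank 0, so corank 2. A Groebner basis of the Jacobian ideal J(f) in C{p,q} is {q^3, p^2 - 3*q^2/2, p*q - 3*q^2/2}; counting standard monomials gives mu = 4. Corank 2; j^3 = -(p - q)*(2*p^2 - 2*p*q + q^2) splits into three distinct lines over C (the quadratic factor has nonzero discriminant), so D_4.

Type D4, Milnor number mu = 4.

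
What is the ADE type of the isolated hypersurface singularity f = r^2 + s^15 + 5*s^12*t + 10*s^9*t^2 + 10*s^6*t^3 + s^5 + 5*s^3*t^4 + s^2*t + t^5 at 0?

D6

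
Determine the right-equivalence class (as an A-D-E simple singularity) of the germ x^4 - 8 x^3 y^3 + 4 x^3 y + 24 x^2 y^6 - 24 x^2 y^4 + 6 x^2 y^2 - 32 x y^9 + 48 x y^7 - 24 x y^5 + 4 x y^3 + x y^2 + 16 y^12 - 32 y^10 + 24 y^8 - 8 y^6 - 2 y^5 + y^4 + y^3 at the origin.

D_5

The Hessian of f at 0 has rank 0. Corank 2; j^3 = y^2*(x + y) has shape L^2 M (L != M), so D-series; mu = 5 gives D_5.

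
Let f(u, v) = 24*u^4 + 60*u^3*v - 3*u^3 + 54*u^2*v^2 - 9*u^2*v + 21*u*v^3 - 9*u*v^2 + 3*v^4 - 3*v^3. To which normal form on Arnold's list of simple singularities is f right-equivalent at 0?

The Hessian of f at 0 is [[0, 0], [0, 0]] with rank 0, so corank 2. A Groebner basis of the Jacobian ideal J(f) in C{u,v} is {3*u^2/4 + 3*u*v/2 + v^4 + v^3/4 + 3*v^2/4, u^3 - 9*u^2/4 - 9*u*v/2 + v^3/4 - 9*v^2/4, u^2*v + 7*u^2/4 + 7*u*v/2 - 5*v^3/12 + 7*v^2/4, -u^2 + u*v^2 - 2*u*v + 2*v^3/3 - v^2}; counting standard monomials gives mu = 7. Corank 2; j^3 = -3*(u + v)^3 is a perfect cube, so E-series; the 4-jet and mu = 7 give E_7.

E7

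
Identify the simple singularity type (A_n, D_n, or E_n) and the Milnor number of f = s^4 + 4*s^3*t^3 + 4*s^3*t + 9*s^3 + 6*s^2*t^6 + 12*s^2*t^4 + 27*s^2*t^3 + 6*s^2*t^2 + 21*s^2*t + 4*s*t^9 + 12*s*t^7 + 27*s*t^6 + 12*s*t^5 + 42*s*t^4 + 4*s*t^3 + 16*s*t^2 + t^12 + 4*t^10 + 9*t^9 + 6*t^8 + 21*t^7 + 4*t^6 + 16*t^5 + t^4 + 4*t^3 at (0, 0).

Type D5, Milnor number mu = 5.

The Hessian of f at 0 has rank 0. Corank 2; j^3 = (s + t)*(3*s + 2*t)^2 has shape L^2 M (L != M), so D-series; mu = 5 gives D_5.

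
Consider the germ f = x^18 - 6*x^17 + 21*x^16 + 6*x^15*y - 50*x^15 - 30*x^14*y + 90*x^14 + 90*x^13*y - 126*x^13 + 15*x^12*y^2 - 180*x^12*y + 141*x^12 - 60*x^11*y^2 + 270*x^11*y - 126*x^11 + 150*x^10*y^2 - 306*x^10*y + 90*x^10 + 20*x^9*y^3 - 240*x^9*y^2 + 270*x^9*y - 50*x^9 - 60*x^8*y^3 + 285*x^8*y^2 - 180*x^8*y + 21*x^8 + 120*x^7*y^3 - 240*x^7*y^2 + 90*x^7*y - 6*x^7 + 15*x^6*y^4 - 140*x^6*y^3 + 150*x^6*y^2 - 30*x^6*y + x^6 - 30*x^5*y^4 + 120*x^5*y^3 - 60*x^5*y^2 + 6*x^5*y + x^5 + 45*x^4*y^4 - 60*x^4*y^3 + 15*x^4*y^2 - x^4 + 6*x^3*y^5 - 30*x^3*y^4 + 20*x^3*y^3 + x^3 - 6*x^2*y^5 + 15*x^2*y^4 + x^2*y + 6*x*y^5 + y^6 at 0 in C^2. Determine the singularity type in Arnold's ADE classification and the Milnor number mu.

Type D_{7}, Milnor number mu = 7.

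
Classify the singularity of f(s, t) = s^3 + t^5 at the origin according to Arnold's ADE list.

E8

The Hessian of f at 0 has rank 0. Corank 2; j^3 = s^3 is a perfect cube, so E-series; the 5-jet and mu = 8 give E_8.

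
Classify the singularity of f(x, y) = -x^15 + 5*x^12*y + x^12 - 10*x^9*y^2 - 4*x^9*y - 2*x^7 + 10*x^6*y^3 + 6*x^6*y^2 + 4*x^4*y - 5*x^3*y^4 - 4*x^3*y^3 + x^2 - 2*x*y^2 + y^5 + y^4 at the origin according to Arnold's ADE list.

A_{4}

The Hessian of f at 0 is [[2, 0], [0, 0]] with rank 1, so corank 1. A Groebner basis of the Jacobian ideal J(f) in C{x,y} is {x^2, -x + y^2}; counting standard monomials gives mu = 4. Corank 1: A-series; mu = 4 gives A_4.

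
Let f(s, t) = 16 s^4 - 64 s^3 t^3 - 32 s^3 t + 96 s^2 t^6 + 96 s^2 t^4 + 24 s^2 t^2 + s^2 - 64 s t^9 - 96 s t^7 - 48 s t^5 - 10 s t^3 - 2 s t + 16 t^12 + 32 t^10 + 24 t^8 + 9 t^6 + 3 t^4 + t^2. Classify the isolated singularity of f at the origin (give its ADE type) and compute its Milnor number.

Type A_3, Milnor number mu = 3.

The Hessian of f at 0 is [[2, -2], [-2, 2]] with rank 1, so corank 1. A Groebner basis of the Jacobian ideal J(f) in C{s,t} is {t^3, s - t}; counting standard monomials gives mu = 3. Corank 1: A-series; mu = 3 gives A_3.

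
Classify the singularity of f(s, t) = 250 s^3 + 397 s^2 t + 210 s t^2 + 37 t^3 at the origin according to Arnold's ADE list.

D_4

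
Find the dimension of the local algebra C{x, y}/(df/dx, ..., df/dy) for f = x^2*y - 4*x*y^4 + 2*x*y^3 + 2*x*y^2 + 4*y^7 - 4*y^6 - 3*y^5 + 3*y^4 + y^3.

5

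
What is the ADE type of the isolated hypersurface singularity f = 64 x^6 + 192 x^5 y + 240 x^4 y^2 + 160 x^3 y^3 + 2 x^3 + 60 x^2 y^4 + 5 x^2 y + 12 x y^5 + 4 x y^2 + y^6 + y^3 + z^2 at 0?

D7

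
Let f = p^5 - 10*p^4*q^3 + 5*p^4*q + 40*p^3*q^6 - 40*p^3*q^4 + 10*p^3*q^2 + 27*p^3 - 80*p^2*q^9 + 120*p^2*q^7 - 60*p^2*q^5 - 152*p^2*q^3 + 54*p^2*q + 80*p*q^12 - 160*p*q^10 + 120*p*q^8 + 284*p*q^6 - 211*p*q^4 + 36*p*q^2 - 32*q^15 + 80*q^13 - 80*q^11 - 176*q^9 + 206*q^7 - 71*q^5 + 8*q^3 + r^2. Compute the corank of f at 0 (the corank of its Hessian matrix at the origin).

Hessian at 0 has rank 1.

2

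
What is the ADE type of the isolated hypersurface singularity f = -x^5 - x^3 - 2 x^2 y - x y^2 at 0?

The Hessian of f at 0 is [[0, 0], [0, 0]] with rank 0, so corank 2. A Groebner basis of the Jacobian ideal J(f) in C{x,y} is {x*y/5 + y^4 + y^2/5, x*y^2 + y^3, x^2 + x*y}; counting standard monomials gives mu = 6. Corank 2; j^3 = -x*(x + y)^2 has shape L^2 M (L != M), so D-series; mu = 6 gives D_6.

D_{6}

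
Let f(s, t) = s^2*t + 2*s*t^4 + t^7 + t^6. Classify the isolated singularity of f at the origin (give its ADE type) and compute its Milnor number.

The Hessian of f at 0 has rank 0. Corank 2; j^3 = s^2*t has shape L^2 M (L != M), so D-series; mu = 7 gives D_7.

Type D_7, Milnor number mu = 7.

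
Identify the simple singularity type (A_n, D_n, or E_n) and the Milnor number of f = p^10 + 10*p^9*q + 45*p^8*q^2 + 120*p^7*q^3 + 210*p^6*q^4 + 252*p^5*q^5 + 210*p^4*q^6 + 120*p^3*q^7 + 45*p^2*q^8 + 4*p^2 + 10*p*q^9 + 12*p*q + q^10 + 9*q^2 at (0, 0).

The Hessian of f at 0 is [[8, 12], [12, 18]] with rank 1, so corank 1. A Groebner basis of the Jacobian ideal J(f) in C{p,q} is {q^9, p + 3*q/2}; counting standard monomials gives mu = 9. Corank 1: A-series; mu = 9 gives A_9.

Type A_{9}, Milnor number mu = 9.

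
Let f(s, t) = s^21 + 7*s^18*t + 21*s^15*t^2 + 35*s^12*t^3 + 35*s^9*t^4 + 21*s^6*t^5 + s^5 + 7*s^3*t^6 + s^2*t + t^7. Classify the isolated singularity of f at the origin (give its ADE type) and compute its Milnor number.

The Hessian of f at 0 is [[0, 0], [0, 0]] with rank 0, so corank 2. A Groebner basis of the Jacobian ideal J(f) in C{s,t} is {s^2/7 + t^6, s^3, s*t}; counting standard monomials gives mu = 8. Corank 2; j^3 = s^2*t has shape L^2 M (L != M), so D-series; mu = 8 gives D_8.

Type D_8, Milnor number mu = 8.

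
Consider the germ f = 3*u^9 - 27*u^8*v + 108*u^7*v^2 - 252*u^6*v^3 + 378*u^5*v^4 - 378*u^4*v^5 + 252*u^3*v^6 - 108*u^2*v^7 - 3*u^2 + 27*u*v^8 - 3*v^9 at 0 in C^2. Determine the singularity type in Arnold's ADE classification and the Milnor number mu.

The Hessian of f at 0 is [[-6, 0], [0, 0]] with rank 1, so corank 1. A Groebner basis of the Jacobian ideal J(f) in C{u,v} is {v^8, u}; counting standard monomials gives mu = 8. Corank 1: A-series; mu = 8 gives A_8.

Type A_{8}, Milnor number mu = 8.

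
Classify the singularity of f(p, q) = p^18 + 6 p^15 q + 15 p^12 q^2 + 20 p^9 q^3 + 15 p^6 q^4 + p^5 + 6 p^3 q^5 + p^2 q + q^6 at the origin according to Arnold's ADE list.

D7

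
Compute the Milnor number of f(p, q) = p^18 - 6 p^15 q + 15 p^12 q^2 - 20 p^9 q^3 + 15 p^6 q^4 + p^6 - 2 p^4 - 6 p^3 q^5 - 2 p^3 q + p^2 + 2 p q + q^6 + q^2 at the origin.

5

The Hessian of f at 0 has rank 1. Corank 1: A-series; mu = 5 gives A_5.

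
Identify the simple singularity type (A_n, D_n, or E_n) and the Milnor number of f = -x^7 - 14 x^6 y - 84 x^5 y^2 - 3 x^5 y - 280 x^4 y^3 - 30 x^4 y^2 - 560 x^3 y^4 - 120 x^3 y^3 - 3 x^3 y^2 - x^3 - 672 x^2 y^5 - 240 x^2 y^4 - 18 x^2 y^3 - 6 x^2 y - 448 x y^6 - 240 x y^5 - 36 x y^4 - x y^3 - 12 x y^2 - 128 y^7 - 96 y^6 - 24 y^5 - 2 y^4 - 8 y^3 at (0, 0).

The Hessian of f at 0 is [[0, 0], [0, 0]] with rank 0, so corank 2. A Groebner basis of the Jacobian ideal J(f) in C{x,y} is {x^3 + 6*x^2*y + 48*x^2 + 192*x*y + 192*y^2, -6*x^2 + x*y^2 - 24*x*y - 24*y^2, 3*x^2 + 12*x*y + y^3 + 12*y^2}; counting standard monomials gives mu = 7. Corank 2; j^3 = -(x + 2*y)^3 is a perfect cube, so E-series; the 4-jet and mu = 7 give E_7.

Type E7, Milnor number mu = 7.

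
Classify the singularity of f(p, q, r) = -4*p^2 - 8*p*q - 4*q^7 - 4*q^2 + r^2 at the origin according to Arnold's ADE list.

The Hessian of f at 0 has rank 2. Corank 1: A-series; mu = 6 gives A_6.

A_{6}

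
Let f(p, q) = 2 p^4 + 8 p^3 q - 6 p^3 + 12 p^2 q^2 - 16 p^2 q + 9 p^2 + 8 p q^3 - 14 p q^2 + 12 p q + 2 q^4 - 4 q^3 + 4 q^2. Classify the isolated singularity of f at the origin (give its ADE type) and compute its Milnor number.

Type A3, Milnor number mu = 3.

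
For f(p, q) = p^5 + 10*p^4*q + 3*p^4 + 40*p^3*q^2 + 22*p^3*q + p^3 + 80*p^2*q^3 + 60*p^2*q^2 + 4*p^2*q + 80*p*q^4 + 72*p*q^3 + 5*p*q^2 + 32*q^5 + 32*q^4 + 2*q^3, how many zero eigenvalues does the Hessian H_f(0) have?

2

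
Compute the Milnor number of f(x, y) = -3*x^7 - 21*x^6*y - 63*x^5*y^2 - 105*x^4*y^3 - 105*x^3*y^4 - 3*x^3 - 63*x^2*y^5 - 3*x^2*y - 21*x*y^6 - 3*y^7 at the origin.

8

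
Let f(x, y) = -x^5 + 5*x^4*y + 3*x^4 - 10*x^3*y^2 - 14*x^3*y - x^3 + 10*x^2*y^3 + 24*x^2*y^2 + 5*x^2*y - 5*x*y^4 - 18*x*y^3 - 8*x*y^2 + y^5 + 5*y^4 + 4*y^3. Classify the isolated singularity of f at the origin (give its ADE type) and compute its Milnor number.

The Hessian of f at 0 has rank 0. Corank 2; j^3 = -(x - 2*y)^2*(x - y) has shape L^2 M (L != M), so D-series; mu = 5 gives D_5.

Type D5, Milnor number mu = 5.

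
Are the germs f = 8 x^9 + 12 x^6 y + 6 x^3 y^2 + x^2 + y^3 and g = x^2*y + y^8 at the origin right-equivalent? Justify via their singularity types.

The Hessian of f at 0 has rank 1. Corank 1: A-series; mu = 2 gives A_2. The Hessian of g at 0 has rank 0. Corank 2; j^3 = x^2*y has shape L^2 M (L != M), so D-series; mu = 9 gives D_9. f is A_2 but g is D_9, hence not right-equivalent.

No.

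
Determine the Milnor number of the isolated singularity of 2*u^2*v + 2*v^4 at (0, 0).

5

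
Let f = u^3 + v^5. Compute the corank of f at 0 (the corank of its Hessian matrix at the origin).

Hessian at 0 has rank 0.

2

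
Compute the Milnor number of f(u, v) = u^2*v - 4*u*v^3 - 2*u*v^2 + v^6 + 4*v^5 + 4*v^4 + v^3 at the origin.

7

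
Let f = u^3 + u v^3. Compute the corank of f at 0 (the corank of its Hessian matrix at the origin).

2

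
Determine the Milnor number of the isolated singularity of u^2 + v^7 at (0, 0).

6

The Hessian of f at 0 is [[2, 0], [0, 0]] with rank 1, so corank 1. A Groebner basis of the Jacobian ideal J(f) in C{u,v} is {v^6, u}; counting standard monomials gives mu = 6. Corank 1: A-series; mu = 6 gives A_6.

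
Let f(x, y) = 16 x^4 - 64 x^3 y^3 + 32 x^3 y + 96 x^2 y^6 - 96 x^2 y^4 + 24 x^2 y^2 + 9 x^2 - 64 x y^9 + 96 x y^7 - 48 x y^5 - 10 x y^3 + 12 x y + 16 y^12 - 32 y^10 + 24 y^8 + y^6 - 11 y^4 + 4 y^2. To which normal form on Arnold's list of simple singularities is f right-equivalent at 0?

A_{3}

The Hessian of f at 0 is [[18, 12], [12, 8]] with rank 1, so corank 1. A Groebner basis of the Jacobian ideal J(f) in C{x,y} is {y^3, x + 2*y/3}; counting standard monomials gives mu = 3. Corank 1: A-series; mu = 3 gives A_3.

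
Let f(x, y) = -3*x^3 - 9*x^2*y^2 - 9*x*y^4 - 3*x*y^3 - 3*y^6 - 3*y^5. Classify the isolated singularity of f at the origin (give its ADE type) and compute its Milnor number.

Type E_7, Milnor number mu = 7.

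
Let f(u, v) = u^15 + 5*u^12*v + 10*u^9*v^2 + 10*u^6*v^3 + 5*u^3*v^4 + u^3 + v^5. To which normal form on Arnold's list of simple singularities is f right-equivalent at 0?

E8

The Hessian of f at 0 is [[0, 0], [0, 0]] with rank 0, so corank 2. A Groebner basis of the Jacobian ideal J(f) in C{u,v} is {v^4, u^2}; counting standard monomials gives mu = 8. Corank 2; j^3 = u^3 is a perfect cube, so E-series; the 5-jet and mu = 8 give E_8.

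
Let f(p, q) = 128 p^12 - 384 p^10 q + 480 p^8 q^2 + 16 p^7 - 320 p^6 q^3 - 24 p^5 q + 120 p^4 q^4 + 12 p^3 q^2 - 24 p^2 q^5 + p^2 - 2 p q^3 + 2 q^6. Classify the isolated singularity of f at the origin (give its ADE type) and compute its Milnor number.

The Hessian of f at 0 is [[2, 0], [0, 0]] with rank 1, so corank 1. A Groebner basis of the Jacobian ideal J(f) in C{p,q} is {p*q^2, -p + q^3, p^2}; counting standard monomials gives mu = 5. Corank 1: A-series; mu = 5 gives A_5.

Type A5, Milnor number mu = 5.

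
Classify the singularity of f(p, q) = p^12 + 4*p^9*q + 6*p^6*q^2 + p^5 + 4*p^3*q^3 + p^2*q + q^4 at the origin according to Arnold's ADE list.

D_{5}

The Hessian of f at 0 has rank 0. Corank 2; j^3 = p^2*q has shape L^2 M (L != M), so D-series; mu = 5 gives D_5.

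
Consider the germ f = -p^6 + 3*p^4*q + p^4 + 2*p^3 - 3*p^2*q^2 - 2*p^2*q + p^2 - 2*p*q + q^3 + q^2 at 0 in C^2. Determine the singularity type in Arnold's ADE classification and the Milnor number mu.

Type A_{2}, Milnor number mu = 2.

The Hessian of f at 0 has rank 1. Corank 1: A-series; mu = 2 gives A_2.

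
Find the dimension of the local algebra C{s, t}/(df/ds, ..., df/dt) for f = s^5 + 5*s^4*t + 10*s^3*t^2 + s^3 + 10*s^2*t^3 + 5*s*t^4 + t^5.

8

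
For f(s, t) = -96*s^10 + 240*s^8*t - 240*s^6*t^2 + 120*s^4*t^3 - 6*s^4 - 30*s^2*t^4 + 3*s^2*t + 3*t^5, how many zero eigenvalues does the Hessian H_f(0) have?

2

Hessian at 0 has rank 0.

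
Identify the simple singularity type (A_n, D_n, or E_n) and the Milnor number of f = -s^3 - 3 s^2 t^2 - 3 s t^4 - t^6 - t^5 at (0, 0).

Type E8, Milnor number mu = 8.

The Hessian of f at 0 is [[0, 0], [0, 0]] with rank 0, so corank 2. A Groebner basis of the Jacobian ideal J(f) in C{s,t} is {t^4, s^3, s^2/2 + s*t^2}; counting standard monomials gives mu = 8. Corank 2; j^3 = -s^3 is a perfect cube, so E-series; the 5-jet and mu = 8 give E_8.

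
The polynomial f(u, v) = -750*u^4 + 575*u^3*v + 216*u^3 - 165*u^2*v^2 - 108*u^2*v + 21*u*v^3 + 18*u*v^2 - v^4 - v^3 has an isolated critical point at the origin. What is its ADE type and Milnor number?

The Hessian of f at 0 is [[0, 0], [0, 0]] with rank 0, so corank 2. A Groebner basis of the Jacobian ideal J(f) in C{u,v} is {5038848*u^2/25 - 1679616*u*v/25 + v^4 + 216*v^3/25 + 139968*v^2/25, u^3 - 1188*u^2/25 + 396*u*v/25 - v^3/150 - 33*v^2/25, u^2*v - 4536*u^2/25 + 1512*u*v/25 - 8*v^3/225 - 126*v^2/25, -2592*u^2/5 + u*v^2 + 864*u*v/5 - 17*v^3/90 - 72*v^2/5}; counting standard monomials gives mu = 7. Corank 2; j^3 = (6*u - v)^3 is a perfect cube, so E-series; the 4-jet and mu = 7 give E_7.

Type E7, Milnor number mu = 7.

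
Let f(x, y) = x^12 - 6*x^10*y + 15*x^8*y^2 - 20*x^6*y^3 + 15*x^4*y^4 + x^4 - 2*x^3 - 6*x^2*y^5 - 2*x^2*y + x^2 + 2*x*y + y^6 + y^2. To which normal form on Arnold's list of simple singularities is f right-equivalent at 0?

A5

The Hessian of f at 0 is [[2, 2], [2, 2]] with rank 1, so corank 1. A Groebner basis of the Jacobian ideal J(f) in C{x,y} is {x*y^2 + 3*x*y + x + 2*y^2 + y, -5*x*y - 2*x + y^3 - 3*y^2 - 2*y, x^2 - x - y}; counting standard monomials gives mu = 5. Corank 1: A-series; mu = 5 gives A_5.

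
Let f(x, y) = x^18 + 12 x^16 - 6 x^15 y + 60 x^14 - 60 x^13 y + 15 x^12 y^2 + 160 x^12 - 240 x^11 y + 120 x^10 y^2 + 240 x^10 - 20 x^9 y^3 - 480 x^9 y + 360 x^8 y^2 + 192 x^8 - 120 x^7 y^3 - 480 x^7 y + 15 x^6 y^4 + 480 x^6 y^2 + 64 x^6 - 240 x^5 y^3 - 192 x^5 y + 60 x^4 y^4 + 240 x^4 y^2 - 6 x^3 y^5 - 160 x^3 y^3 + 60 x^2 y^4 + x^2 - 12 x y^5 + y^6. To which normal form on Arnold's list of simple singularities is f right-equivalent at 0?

The Hessian of f at 0 has rank 1. Corank 1: A-series; mu = 5 gives A_5.

A_5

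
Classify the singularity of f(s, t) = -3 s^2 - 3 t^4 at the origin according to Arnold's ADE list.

The Hessian of f at 0 is [[-6, 0], [0, 0]] with rank 1, so corank 1. A Groebner basis of the Jacobian ideal J(f) in C{s,t} is {t^3, s}; counting standard monomials gives mu = 3. Corank 1: A-series; mu = 3 gives A_3.

A_3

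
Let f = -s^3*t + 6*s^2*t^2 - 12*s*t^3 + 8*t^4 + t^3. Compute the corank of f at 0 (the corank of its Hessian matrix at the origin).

2

Hessian at 0 has rank 0.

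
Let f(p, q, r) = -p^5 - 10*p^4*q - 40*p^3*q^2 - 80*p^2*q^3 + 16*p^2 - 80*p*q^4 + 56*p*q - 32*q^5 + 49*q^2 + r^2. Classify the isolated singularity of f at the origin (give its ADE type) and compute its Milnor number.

Type A_4, Milnor number mu = 4.

The Hessian of f at 0 has rank 2. Corank 1: A-series; mu = 4 gives A_4.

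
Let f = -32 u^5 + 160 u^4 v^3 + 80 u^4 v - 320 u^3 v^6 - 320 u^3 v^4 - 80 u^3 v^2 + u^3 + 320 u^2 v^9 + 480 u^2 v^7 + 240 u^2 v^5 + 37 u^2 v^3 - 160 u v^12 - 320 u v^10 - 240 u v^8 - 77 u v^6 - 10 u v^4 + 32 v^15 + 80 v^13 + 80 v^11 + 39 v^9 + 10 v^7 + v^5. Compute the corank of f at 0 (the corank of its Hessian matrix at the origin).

The Hessian at 0 is [[0, 0], [0, 0]] of rank 0; hence corank 2.

2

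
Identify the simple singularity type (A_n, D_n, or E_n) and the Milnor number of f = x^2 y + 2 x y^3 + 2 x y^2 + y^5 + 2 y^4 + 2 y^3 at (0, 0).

Type D4, Milnor number mu = 4.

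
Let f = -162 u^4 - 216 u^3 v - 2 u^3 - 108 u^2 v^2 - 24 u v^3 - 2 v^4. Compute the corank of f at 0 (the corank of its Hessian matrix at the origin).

Hessian at 0 has rank 0.

2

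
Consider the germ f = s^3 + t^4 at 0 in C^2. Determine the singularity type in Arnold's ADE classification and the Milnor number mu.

Type E_6, Milnor number mu = 6.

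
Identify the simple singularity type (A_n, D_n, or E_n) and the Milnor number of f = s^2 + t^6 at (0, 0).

The Hessian of f at 0 has rank 1. Corank 1: A-series; mu = 5 gives A_5.

Type A_{5}, Milnor number mu = 5.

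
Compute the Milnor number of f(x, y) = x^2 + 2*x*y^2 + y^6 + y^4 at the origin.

5

The Hessian of f at 0 has rank 1. Corank 1: A-series; mu = 5 gives A_5.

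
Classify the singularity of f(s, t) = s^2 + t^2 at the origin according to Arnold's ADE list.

The Hessian of f at 0 has rank 2. Corank 0: nondegenerate Morse point, so A_1.

A_{1}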